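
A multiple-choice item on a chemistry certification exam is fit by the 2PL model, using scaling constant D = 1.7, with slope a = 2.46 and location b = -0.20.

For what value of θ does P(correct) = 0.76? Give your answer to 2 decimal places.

0.08

P(θ) = 1 / (1 + exp(−D·a(θ − b)))
logit = ln(0.7600/0.2400) = 1.1527
θ = b + logit/(1.7·a) = -0.20 + 1.1527/4.1820 = 0.0756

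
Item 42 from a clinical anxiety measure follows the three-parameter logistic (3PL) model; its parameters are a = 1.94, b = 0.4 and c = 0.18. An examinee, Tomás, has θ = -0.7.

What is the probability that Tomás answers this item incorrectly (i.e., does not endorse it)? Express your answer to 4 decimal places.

0.7332

P(θ) = c + (1 − c) · 1 / (1 + exp(−a(θ − b)))
Exponent: 1.94 × (-0.7 − 0.4) = -2.1340
1/(1 + e^{2.1340}) = 0.1058
P = 0.18 + 0.82 × 0.1058 = 0.2668
P(incorrect) = 1 − 0.2668 = 0.7332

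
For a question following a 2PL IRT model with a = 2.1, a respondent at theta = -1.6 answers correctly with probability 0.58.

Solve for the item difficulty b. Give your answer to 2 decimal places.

-1.75

P(theta) = 1 / (1 + exp(−a(theta − b)))
logit(0.58) = ln(0.58/0.42) = 0.3228
b = theta − logit/(a) = -1.6 − 0.3228/2.1000 = -1.7537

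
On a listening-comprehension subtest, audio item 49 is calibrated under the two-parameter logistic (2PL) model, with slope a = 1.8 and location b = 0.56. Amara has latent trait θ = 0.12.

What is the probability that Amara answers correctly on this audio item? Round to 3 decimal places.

0.312

P(θ) = 1 / (1 + exp(−a(θ − b)))
Exponent: 1.8 × (0.12 − 0.56) = -0.7920
1/(1 + e^{0.7920}) = 0.3117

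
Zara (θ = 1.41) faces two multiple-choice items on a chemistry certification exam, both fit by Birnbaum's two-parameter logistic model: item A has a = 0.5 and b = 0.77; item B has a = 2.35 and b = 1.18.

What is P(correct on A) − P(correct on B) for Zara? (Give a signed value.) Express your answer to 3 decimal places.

-0.053

P(θ) = 1 / (1 + exp(−a(θ − b)))
P_A = 0.5793
P_B = 0.6319
P_A − P_B = -0.0526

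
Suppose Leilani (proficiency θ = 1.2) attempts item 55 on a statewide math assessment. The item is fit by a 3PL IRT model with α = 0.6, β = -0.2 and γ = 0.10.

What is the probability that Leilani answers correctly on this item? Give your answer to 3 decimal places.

P(θ) = γ + (1 − γ) · 1 / (1 + exp(−α(θ − β)))
Exponent: 0.6 × (1.2 − (-0.2)) = 0.8400
1/(1 + e^{-0.8400}) = 0.6985
P = 0.10 + 0.90 × 0.6985 = 0.7286

0.729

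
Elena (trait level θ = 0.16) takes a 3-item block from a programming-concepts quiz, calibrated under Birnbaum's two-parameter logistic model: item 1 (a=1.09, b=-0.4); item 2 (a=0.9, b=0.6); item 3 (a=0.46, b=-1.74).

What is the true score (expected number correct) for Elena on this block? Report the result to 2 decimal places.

1.76

P(θ) = 1 / (1 + exp(−a(θ − b)))
P_1 = 1/(1+e^{-0.6104}) = 0.6480
P_2 = 1/(1+e^{0.3960}) = 0.4023
P_3 = 1/(1+e^{-0.8740}) = 0.7056
E[score] = 0.6480 + 0.4023 + 0.7056 = 1.7559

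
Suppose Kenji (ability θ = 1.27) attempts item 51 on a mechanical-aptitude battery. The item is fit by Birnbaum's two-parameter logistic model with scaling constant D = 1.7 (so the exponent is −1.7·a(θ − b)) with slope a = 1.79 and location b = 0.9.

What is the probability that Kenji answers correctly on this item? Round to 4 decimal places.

P(θ) = 1 / (1 + exp(−D·a(θ − b)))
Exponent: 1.7 × 1.79 × (1.27 − 0.9) = 1.1259
1/(1 + e^{-1.1259}) = 0.7551
P = 0.7551

0.7551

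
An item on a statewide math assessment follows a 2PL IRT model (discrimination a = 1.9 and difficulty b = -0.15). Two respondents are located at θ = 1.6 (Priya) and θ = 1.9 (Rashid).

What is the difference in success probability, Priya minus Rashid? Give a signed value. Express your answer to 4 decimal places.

-0.0148

P(θ) = 1 / (1 + exp(−a(θ − b)))
P(Priya) = 0.9653  [exponent 3.3250]
P(Rashid) = 0.9801  [exponent 3.8950]
Difference = 0.9653 − 0.9801 = -0.0148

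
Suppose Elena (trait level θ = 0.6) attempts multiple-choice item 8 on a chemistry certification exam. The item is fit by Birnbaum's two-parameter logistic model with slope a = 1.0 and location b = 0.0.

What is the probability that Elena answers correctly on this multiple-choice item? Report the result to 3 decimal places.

0.646

P(θ) = 1 / (1 + exp(−a(θ − b)))
Exponent: 1.0 × (0.6 − 0.0) = 0.6000
1/(1 + e^{-0.6000}) = 0.6457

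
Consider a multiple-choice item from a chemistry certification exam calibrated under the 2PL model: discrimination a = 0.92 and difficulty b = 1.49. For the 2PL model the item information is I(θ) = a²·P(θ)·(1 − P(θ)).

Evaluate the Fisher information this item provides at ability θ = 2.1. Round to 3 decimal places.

0.196

P = 1/(1+e^{-0.5612}) = 0.6367
P(1−P) = 0.6367 × 0.3633 = 0.2313
I = a² × P(1−P) = 0.92² × 0.2313 = 0.19578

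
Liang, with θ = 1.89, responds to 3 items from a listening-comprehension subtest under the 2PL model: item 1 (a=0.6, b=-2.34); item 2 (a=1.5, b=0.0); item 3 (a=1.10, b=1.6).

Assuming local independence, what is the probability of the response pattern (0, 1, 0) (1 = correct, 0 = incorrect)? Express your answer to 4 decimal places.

P(θ) = 1 / (1 + exp(−a(θ − b)))
P_1 = 1/(1+e^{-2.5380}) = 0.9268
P_2 = 1/(1+e^{-2.8350}) = 0.9445
P_3 = 1/(1+e^{-0.3190}) = 0.5791
L = (1−P_1) × P_2 × (1−P_3) = 0.0732 × 0.9445 × 0.4209 = 0.02912

0.0291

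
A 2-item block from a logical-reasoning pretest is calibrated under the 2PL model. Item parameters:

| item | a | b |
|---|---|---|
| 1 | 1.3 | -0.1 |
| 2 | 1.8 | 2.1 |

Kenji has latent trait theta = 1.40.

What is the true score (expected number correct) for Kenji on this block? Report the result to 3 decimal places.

P(theta) = 1 / (1 + exp(−a(theta − b)))
P_1 = 1/(1+e^{-1.9500}) = 0.8754
P_2 = 1/(1+e^{1.2600}) = 0.2210
E[score] = 0.8754 + 0.2210 = 1.0964

1.096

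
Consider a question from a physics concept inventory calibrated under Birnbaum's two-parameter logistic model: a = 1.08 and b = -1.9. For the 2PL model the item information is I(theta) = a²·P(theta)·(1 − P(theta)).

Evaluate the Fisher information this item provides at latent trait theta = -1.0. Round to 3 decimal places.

0.232

P = 1/(1+e^{-0.9720}) = 0.7255
P(1−P) = 0.7255 × 0.2745 = 0.1991
I = a² × P(1−P) = 1.08² × 0.1991 = 0.23228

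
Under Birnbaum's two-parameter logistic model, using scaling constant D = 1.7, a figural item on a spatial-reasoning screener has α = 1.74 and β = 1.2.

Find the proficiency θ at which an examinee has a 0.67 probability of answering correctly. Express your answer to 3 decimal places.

P(θ) = 1 / (1 + exp(−D·α(θ − β)))
logit = ln(0.6700/0.3300) = 0.7082
θ = β + logit/(1.7·α) = 1.2 + 0.7082/2.9580 = 1.4394

1.439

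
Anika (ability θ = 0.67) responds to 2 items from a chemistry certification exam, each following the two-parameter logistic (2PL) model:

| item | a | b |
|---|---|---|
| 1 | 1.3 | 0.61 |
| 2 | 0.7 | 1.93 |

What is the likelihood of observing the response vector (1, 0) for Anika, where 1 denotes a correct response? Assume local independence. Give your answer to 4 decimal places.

P(θ) = 1 / (1 + exp(−a(θ − b)))
P_1 = 1/(1+e^{-0.0780}) = 0.5195
P_2 = 1/(1+e^{0.8820}) = 0.2928
L = P_1 × (1−P_2) = 0.5195 × 0.7072 = 0.36740

0.3674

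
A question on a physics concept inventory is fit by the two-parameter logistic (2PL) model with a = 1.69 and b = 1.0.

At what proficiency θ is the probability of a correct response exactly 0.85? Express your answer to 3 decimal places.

2.026

P(θ) = 1 / (1 + exp(−a(θ − b)))
logit = ln(0.8500/0.1500) = 1.7346
θ = b + logit/(a) = 1.0 + 1.7346/1.6900 = 2.0264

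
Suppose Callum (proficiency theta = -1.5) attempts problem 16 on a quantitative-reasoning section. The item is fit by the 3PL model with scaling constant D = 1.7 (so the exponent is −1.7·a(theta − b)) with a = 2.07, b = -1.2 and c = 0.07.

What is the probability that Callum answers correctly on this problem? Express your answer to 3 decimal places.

0.310

P(theta) = c + (1 − c) · 1 / (1 + exp(−D·a(theta − b)))
Exponent: 1.7 × 2.07 × (-1.5 − (-1.2)) = -1.0557
1/(1 + e^{1.0557}) = 0.2581
P = 0.07 + 0.93 × 0.2581 = 0.3101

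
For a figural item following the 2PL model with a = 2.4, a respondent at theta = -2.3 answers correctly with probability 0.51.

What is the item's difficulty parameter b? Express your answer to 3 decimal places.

P(theta) = 1 / (1 + exp(−a(theta − b)))
logit(0.51) = ln(0.51/0.49) = 0.0400
b = theta − logit/(a) = -2.3 − 0.0400/2.4000 = -2.3167

-2.317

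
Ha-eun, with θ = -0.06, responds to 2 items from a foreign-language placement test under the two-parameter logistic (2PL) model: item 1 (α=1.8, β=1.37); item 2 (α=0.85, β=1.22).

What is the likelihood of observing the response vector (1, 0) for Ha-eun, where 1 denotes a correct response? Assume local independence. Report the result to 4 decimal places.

0.0530

P(θ) = 1 / (1 + exp(−α(θ − β)))
P_1 = 1/(1+e^{2.5740}) = 0.0708
P_2 = 1/(1+e^{1.0880}) = 0.2520
L = P_1 × (1−P_2) = 0.0708 × 0.7480 = 0.05298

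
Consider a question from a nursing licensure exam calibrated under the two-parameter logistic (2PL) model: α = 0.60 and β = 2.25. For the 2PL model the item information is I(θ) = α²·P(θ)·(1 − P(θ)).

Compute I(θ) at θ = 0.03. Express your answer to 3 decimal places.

0.059

P = 1/(1+e^{1.3320}) = 0.2088
P(1−P) = 0.2088 × 0.7912 = 0.1652
I = α² × P(1−P) = 0.60² × 0.1652 = 0.05948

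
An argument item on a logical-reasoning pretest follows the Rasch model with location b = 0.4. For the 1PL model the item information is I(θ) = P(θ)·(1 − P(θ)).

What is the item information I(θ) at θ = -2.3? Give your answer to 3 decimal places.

P = 1/(1+e^{2.7000}) = 0.0630
P(1−P) = 0.0630 × 0.9370 = 0.0590
I = P(1−P) = 0.05901

0.059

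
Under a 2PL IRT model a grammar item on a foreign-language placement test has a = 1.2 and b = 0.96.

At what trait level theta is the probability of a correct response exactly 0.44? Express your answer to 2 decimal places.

P(theta) = 1 / (1 + exp(−a(theta − b)))
logit = ln(0.4400/0.5600) = -0.2412
theta = b + logit/(a) = 0.96 + (-0.2412)/1.2000 = 0.7590

0.76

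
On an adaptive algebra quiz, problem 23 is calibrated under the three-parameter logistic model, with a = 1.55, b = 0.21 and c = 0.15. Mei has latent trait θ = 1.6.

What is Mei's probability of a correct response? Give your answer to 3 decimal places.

P(θ) = c + (1 − c) · 1 / (1 + exp(−a(θ − b)))
Exponent: 1.55 × (1.6 − 0.21) = 2.1545
1/(1 + e^{-2.1545}) = 0.8961
P = 0.15 + 0.85 × 0.8961 = 0.9117

0.912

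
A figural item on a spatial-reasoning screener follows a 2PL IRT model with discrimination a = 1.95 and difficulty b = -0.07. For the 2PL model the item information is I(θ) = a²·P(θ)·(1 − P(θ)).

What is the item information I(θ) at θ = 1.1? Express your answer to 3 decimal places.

0.320

P = 1/(1+e^{-2.2815}) = 0.9073
P(1−P) = 0.9073 × 0.0927 = 0.0841
I = a² × P(1−P) = 1.95² × 0.0841 = 0.31971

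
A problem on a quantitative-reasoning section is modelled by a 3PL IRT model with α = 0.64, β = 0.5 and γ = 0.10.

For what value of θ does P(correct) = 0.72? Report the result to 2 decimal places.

P(θ) = γ + (1 − γ) · 1 / (1 + exp(−α(θ − β)))
Remove guessing floor: (0.72 − 0.10)/(1 − 0.10) = 0.6889
logit = ln(0.6889/0.3111) = 0.7949
θ = β + logit/(α) = 0.5 + 0.7949/0.6400 = 1.7421

1.74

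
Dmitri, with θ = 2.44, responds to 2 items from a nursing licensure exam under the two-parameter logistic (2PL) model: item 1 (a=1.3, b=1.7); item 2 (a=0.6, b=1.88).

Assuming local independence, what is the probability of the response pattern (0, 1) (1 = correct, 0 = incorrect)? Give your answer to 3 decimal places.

0.161

P(θ) = 1 / (1 + exp(−a(θ − b)))
P_1 = 1/(1+e^{-0.9620}) = 0.7235
P_2 = 1/(1+e^{-0.3360}) = 0.5832
L = (1−P_1) × P_2 = 0.2765 × 0.5832 = 0.16125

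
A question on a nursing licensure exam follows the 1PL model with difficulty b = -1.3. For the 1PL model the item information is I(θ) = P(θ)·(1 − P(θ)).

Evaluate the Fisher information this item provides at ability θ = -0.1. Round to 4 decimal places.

P = 1/(1+e^{-1.2000}) = 0.7685
P(1−P) = 0.7685 × 0.2315 = 0.1779
I = P(1−P) = 0.17789

0.1779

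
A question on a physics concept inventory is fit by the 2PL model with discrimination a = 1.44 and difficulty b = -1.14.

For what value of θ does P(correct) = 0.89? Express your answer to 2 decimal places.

P(θ) = 1 / (1 + exp(−a(θ − b)))
logit = ln(0.8900/0.1100) = 2.0907
θ = b + logit/(a) = -1.14 + 2.0907/1.4400 = 0.3119

0.31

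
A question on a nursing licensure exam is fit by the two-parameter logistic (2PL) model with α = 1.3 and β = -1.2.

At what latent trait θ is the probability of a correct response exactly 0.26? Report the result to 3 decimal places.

-2.005

P(θ) = 1 / (1 + exp(−α(θ − β)))
logit = ln(0.2600/0.7400) = -1.0460
θ = β + logit/(α) = -1.2 + (-1.0460)/1.3000 = -2.0046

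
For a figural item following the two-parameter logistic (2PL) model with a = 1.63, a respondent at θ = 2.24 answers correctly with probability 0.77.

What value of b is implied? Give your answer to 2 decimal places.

P(θ) = 1 / (1 + exp(−a(θ − b)))
logit(0.77) = ln(0.77/0.23) = 1.2083
b = θ − logit/(a) = 2.24 − 1.2083/1.6300 = 1.4987

1.50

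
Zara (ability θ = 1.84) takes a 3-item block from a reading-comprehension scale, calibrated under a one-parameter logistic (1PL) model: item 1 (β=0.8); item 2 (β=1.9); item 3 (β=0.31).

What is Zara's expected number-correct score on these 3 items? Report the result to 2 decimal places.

2.05

P(θ) = 1 / (1 + exp(−(θ − β)))
P_1 = 1/(1+e^{-1.0400}) = 0.7389
P_2 = 1/(1+e^{0.0600}) = 0.4850
P_3 = 1/(1+e^{-1.5300}) = 0.8220
E[score] = 0.7389 + 0.4850 + 0.8220 = 2.0459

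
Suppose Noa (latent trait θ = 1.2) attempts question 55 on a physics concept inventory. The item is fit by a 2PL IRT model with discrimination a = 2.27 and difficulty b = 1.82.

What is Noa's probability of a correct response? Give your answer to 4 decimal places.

P(θ) = 1 / (1 + exp(−a(θ − b)))
Exponent: 2.27 × (1.2 − 1.82) = -1.4074
1/(1 + e^{1.4074}) = 0.1966

0.1966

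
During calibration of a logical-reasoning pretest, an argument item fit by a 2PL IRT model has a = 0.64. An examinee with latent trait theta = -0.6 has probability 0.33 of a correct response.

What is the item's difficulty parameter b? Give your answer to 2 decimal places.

P(theta) = 1 / (1 + exp(−a(theta − b)))
logit(0.33) = ln(0.33/0.67) = -0.7082
b = theta − logit/(a) = -0.6 − (-0.7082)/0.6400 = 0.5065

0.51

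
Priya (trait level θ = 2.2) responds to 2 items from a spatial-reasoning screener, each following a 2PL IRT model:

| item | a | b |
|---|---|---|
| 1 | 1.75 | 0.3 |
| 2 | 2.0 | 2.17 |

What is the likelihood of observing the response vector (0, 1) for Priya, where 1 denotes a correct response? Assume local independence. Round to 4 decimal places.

P(θ) = 1 / (1 + exp(−a(θ − b)))
P_1 = 1/(1+e^{-3.3250}) = 0.9653
P_2 = 1/(1+e^{-0.0600}) = 0.5150
L = (1−P_1) × P_2 = 0.0347 × 0.5150 = 0.01788

0.0179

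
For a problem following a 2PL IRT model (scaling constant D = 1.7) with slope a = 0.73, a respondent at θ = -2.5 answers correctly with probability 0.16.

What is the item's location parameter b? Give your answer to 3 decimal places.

P(θ) = 1 / (1 + exp(−D·a(θ − b)))
logit(0.16) = ln(0.16/0.84) = -1.6582
b = θ − logit/(1.7·a) = -2.5 − (-1.6582)/1.2410 = -1.1638

-1.164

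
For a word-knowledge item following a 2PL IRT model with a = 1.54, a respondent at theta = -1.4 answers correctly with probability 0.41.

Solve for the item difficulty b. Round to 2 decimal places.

P(theta) = 1 / (1 + exp(−a(theta − b)))
logit(0.41) = ln(0.41/0.59) = -0.3640
b = theta − logit/(a) = -1.4 − (-0.3640)/1.5400 = -1.1637

-1.16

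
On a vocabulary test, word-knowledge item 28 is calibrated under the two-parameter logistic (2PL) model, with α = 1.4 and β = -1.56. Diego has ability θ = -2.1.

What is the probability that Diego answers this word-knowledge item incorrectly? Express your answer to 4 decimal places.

P(θ) = 1 / (1 + exp(−α(θ − β)))
Exponent: 1.4 × (-2.1 − (-1.56)) = -0.7560
1/(1 + e^{0.7560}) = 0.3195
P(incorrect) = 1 − 0.3195 = 0.6805

0.6805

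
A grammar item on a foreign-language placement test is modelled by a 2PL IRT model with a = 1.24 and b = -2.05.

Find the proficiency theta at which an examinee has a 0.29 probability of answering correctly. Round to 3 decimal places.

-2.772

P(theta) = 1 / (1 + exp(−a(theta − b)))
logit = ln(0.2900/0.7100) = -0.8954
theta = b + logit/(a) = -2.05 + (-0.8954)/1.2400 = -2.7721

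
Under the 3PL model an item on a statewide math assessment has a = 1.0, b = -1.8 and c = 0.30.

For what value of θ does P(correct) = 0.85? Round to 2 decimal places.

-0.50

P(θ) = c + (1 − c) · 1 / (1 + exp(−a(θ − b)))
Remove guessing floor: (0.85 − 0.30)/(1 − 0.30) = 0.7857
logit = ln(0.7857/0.2143) = 1.2993
θ = b + logit/(a) = -1.8 + 1.2993/1.0000 = -0.5007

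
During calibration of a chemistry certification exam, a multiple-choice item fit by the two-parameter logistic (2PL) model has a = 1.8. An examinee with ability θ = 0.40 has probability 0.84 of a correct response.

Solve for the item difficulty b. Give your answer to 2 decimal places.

-0.52

P(θ) = 1 / (1 + exp(−a(θ − b)))
logit(0.84) = ln(0.84/0.16) = 1.6582
b = θ − logit/(a) = 0.40 − 1.6582/1.8000 = -0.5212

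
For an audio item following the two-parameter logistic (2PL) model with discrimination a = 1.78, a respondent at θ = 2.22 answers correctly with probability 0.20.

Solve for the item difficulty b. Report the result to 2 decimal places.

3.00

P(θ) = 1 / (1 + exp(−a(θ − b)))
logit(0.20) = ln(0.20/0.80) = -1.3863
b = θ − logit/(a) = 2.22 − (-1.3863)/1.7800 = 2.9988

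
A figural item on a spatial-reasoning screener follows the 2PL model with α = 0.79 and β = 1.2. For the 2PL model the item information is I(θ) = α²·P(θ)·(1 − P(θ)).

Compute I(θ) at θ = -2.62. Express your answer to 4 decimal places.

P = 1/(1+e^{3.0178}) = 0.0466
P(1−P) = 0.0466 × 0.9534 = 0.0445
I = α² × P(1−P) = 0.79² × 0.0445 = 0.02774

0.0277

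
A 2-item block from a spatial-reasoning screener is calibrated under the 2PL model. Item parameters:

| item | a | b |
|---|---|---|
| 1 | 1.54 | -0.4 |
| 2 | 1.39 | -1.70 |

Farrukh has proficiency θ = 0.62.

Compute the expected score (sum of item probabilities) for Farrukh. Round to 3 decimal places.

1.790

P(θ) = 1 / (1 + exp(−a(θ − b)))
P_1 = 1/(1+e^{-1.5708}) = 0.8279
P_2 = 1/(1+e^{-3.2248}) = 0.9618
E[score] = 0.8279 + 0.9618 = 1.7897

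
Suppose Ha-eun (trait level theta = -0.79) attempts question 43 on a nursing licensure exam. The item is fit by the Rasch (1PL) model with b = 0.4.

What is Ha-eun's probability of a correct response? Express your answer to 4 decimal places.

0.2333

P(theta) = 1 / (1 + exp(−(theta − b)))
Exponent: (-0.79 − 0.4) = -1.1900
1/(1 + e^{1.1900}) = 0.2333
P = 0.2333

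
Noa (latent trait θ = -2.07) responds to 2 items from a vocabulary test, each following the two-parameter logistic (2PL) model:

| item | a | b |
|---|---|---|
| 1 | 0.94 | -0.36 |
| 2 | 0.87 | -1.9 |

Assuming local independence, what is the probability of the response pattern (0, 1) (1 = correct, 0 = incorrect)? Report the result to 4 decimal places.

0.3858

P(θ) = 1 / (1 + exp(−a(θ − b)))
P_1 = 1/(1+e^{1.6074}) = 0.1669
P_2 = 1/(1+e^{0.1479}) = 0.4631
L = (1−P_1) × P_2 = 0.8331 × 0.4631 = 0.38578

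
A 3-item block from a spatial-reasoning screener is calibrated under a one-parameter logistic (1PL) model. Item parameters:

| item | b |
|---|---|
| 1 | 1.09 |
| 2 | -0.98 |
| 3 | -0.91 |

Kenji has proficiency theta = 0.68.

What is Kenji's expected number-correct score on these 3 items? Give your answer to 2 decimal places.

2.07

P(theta) = 1 / (1 + exp(−(theta − b)))
P_1 = 1/(1+e^{0.4100}) = 0.3989
P_2 = 1/(1+e^{-1.6600}) = 0.8402
P_3 = 1/(1+e^{-1.5900}) = 0.8306
E[score] = 0.3989 + 0.8402 + 0.8306 = 2.0698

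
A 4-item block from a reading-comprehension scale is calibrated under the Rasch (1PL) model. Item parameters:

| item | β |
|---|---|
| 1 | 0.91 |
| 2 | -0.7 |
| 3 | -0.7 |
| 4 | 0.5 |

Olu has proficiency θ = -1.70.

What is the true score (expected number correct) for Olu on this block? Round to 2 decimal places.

0.71

P(θ) = 1 / (1 + exp(−(θ − β)))
P_1 = 1/(1+e^{2.6100}) = 0.0685
P_2 = 1/(1+e^{1.0000}) = 0.2689
P_3 = 1/(1+e^{1.0000}) = 0.2689
P_4 = 1/(1+e^{2.2000}) = 0.0998
E[score] = 0.0685 + 0.2689 + 0.2689 + 0.0998 = 0.7061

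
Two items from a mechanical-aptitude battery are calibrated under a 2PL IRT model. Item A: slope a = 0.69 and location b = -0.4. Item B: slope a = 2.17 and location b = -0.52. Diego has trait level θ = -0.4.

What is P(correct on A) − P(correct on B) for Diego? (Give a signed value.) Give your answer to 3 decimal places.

P(θ) = 1 / (1 + exp(−a(θ − b)))
P_A = 0.5000
P_B = 0.5647
P_A − P_B = -0.0647

-0.065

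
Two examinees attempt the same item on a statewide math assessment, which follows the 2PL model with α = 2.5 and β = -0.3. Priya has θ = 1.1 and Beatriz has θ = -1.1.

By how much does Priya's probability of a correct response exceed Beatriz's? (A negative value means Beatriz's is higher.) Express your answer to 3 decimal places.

P(θ) = 1 / (1 + exp(−α(θ − β)))
P(Priya) = 0.9707  [exponent 3.5000]
P(Beatriz) = 0.1192  [exponent -2.0000]
Difference = 0.9707 − 0.1192 = 0.8515

0.851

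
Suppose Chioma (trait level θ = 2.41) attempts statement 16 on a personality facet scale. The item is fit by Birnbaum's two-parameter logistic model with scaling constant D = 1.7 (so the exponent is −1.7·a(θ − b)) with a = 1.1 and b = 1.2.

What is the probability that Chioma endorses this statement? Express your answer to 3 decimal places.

P(θ) = 1 / (1 + exp(−D·a(θ − b)))
Exponent: 1.7 × 1.1 × (2.41 − 1.2) = 2.2627
1/(1 + e^{-2.2627}) = 0.9057
P = 0.9057

0.906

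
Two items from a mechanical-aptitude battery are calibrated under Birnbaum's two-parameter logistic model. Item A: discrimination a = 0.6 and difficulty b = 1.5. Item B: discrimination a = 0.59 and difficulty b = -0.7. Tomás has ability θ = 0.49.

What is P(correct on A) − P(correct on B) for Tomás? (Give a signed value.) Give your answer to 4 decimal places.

-0.3157

P(θ) = 1 / (1 + exp(−a(θ − b)))
P_A = 0.3530
P_B = 0.6687
P_A − P_B = -0.3157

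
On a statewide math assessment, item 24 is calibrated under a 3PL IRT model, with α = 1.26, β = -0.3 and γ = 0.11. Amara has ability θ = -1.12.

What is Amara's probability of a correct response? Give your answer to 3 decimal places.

0.344

P(θ) = γ + (1 − γ) · 1 / (1 + exp(−α(θ − β)))
Exponent: 1.26 × (-1.12 − (-0.3)) = -1.0332
1/(1 + e^{1.0332}) = 0.2625
P = 0.11 + 0.89 × 0.2625 = 0.3436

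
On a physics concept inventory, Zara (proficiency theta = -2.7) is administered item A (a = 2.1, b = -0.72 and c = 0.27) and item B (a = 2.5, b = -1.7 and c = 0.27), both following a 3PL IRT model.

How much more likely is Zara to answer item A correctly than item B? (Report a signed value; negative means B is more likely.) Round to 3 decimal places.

P(theta) = c + (1 − c) · 1 / (1 + exp(−a(theta − b)))
P_A = 0.2812
P_B = 0.3254
P_A − P_B = -0.0441

-0.044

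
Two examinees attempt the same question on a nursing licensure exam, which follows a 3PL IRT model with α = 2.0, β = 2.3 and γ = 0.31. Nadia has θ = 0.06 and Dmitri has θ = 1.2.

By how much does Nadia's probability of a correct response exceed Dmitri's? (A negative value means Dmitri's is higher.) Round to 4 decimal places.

P(θ) = γ + (1 − γ) · 1 / (1 + exp(−α(θ − β)))
P(Nadia) = 0.3177  [exponent -4.4800]
P(Dmitri) = 0.3788  [exponent -2.2000]
Difference = 0.3177 − 0.3788 = -0.0611

-0.0611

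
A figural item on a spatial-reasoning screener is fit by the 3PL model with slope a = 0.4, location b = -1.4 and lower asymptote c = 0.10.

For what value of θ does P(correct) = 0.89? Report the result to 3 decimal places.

P(θ) = c + (1 − c) · 1 / (1 + exp(−a(θ − b)))
Remove guessing floor: (0.89 − 0.10)/(1 − 0.10) = 0.8778
logit = ln(0.8778/0.1222) = 1.9716
θ = b + logit/(a) = -1.4 + 1.9716/0.4000 = 3.5289

3.529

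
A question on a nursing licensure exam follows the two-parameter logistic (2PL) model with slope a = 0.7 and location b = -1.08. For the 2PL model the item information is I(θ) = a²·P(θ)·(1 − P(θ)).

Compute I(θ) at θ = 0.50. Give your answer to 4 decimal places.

0.0915

P = 1/(1+e^{-1.1060}) = 0.7514
P(1−P) = 0.7514 × 0.2486 = 0.1868
I = a² × P(1−P) = 0.7² × 0.1868 = 0.09154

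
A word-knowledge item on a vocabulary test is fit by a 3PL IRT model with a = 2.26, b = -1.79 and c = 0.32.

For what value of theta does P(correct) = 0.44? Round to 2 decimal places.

-2.47

P(theta) = c + (1 − c) · 1 / (1 + exp(−a(theta − b)))
Remove guessing floor: (0.44 − 0.32)/(1 − 0.32) = 0.1765
logit = ln(0.1765/0.8235) = -1.5404
theta = b + logit/(a) = -1.79 + (-1.5404)/2.2600 = -2.4716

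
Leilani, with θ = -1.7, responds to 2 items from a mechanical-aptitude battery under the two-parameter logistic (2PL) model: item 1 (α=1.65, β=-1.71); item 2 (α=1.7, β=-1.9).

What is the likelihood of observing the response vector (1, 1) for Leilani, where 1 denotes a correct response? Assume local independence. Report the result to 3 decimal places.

0.295

P(θ) = 1 / (1 + exp(−α(θ − β)))
P_1 = 1/(1+e^{-0.0165}) = 0.5041
P_2 = 1/(1+e^{-0.3400}) = 0.5842
L = P_1 × P_2 = 0.5041 × 0.5842 = 0.29450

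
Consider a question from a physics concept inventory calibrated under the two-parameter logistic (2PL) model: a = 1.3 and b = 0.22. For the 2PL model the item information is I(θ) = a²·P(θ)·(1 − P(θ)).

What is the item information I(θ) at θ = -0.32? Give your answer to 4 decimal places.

0.3744

P = 1/(1+e^{0.7020}) = 0.3314
P(1−P) = 0.3314 × 0.6686 = 0.2216
I = a² × P(1−P) = 1.3² × 0.2216 = 0.37444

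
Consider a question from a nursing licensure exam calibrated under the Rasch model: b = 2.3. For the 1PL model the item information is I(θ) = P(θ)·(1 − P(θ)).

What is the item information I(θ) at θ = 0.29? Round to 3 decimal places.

P = 1/(1+e^{2.0100}) = 0.1182
P(1−P) = 0.1182 × 0.8818 = 0.1042
I = P(1−P) = 0.10420

0.104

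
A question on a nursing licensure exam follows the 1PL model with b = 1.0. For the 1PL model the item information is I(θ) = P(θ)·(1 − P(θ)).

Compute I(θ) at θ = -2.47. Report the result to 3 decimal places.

P = 1/(1+e^{3.4700}) = 0.0302
P(1−P) = 0.0302 × 0.9698 = 0.0293
I = P(1−P) = 0.02927

0.029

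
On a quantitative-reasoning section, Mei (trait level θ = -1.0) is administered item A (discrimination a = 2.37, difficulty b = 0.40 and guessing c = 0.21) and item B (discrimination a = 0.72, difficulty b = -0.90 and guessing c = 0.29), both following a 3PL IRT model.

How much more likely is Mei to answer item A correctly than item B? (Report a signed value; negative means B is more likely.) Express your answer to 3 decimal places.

-0.395

P(θ) = c + (1 − c) · 1 / (1 + exp(−a(θ − b)))
P_A = 0.2376
P_B = 0.6322
P_A − P_B = -0.3946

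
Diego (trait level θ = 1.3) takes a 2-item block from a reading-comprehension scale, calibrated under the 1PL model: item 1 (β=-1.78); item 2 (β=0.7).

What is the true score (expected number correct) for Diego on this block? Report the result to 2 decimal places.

P(θ) = 1 / (1 + exp(−(θ − β)))
P_1 = 1/(1+e^{-3.0800}) = 0.9561
P_2 = 1/(1+e^{-0.6000}) = 0.6457
E[score] = 0.9561 + 0.6457 = 1.6017

1.60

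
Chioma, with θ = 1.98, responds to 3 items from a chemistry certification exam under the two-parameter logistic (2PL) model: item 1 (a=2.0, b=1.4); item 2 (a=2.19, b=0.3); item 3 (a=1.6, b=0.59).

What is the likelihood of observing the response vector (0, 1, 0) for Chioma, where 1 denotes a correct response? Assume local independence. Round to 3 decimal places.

0.023

P(θ) = 1 / (1 + exp(−a(θ − b)))
P_1 = 1/(1+e^{-1.1600}) = 0.7613
P_2 = 1/(1+e^{-3.6792}) = 0.9754
P_3 = 1/(1+e^{-2.2240}) = 0.9024
L = (1−P_1) × P_2 × (1−P_3) = 0.2387 × 0.9754 × 0.0976 = 0.02272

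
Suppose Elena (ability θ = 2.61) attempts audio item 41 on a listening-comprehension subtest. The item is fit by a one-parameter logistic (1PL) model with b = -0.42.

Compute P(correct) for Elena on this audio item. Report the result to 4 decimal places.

P(θ) = 1 / (1 + exp(−(θ − b)))
Exponent: (2.61 − (-0.42)) = 3.0300
1/(1 + e^{-3.0300}) = 0.9539
P = 0.9539

0.9539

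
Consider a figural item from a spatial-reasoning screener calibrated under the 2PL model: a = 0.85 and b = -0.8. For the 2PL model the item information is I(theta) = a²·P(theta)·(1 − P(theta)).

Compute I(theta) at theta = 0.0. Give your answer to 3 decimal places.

P = 1/(1+e^{-0.6800}) = 0.6637
P(1−P) = 0.6637 × 0.3363 = 0.2232
I = a² × P(1−P) = 0.85² × 0.2232 = 0.16125

0.161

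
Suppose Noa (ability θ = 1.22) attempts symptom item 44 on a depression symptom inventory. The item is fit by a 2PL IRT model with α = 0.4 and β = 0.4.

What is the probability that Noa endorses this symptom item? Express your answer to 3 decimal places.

0.581

P(θ) = 1 / (1 + exp(−α(θ − β)))
Exponent: 0.4 × (1.22 − 0.4) = 0.3280
1/(1 + e^{-0.3280}) = 0.5813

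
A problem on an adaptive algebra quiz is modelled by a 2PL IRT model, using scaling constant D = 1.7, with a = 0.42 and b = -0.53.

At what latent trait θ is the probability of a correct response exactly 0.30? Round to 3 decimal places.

P(θ) = 1 / (1 + exp(−D·a(θ − b)))
logit = ln(0.3000/0.7000) = -0.8473
θ = b + logit/(1.7·a) = -0.53 + (-0.8473)/0.7140 = -1.7167

-1.717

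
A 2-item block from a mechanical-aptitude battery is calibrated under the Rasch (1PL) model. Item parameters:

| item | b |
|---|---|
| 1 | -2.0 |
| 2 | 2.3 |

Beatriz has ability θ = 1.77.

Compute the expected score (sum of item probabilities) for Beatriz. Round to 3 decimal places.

P(θ) = 1 / (1 + exp(−(θ − b)))
P_1 = 1/(1+e^{-3.7700}) = 0.9775
P_2 = 1/(1+e^{0.5300}) = 0.3705
E[score] = 0.9775 + 0.3705 = 1.3480

1.348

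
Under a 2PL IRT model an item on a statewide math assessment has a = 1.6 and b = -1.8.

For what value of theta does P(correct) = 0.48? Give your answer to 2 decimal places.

P(theta) = 1 / (1 + exp(−a(theta − b)))
logit = ln(0.4800/0.5200) = -0.0800
theta = b + logit/(a) = -1.8 + (-0.0800)/1.6000 = -1.8500

-1.85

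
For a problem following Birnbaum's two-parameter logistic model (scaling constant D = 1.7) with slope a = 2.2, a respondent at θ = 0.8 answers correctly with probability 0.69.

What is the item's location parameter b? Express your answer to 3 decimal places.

P(θ) = 1 / (1 + exp(−D·a(θ − b)))
logit(0.69) = ln(0.69/0.31) = 0.8001
b = θ − logit/(1.7·a) = 0.8 − 0.8001/3.7400 = 0.5861

0.586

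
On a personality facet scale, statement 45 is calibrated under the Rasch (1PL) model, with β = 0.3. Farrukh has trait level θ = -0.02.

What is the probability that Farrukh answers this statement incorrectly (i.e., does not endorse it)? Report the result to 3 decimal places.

0.579

P(θ) = 1 / (1 + exp(−(θ − β)))
Exponent: (-0.02 − 0.3) = -0.3200
1/(1 + e^{0.3200}) = 0.4207
P = 0.4207
P(incorrect) = 1 − 0.4207 = 0.5793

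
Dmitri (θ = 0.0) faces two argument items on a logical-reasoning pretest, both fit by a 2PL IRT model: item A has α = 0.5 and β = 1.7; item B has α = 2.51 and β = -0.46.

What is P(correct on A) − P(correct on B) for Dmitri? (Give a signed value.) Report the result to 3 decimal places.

P(θ) = 1 / (1 + exp(−α(θ − β)))
P_A = 0.2994
P_B = 0.7604
P_A − P_B = -0.4609

-0.461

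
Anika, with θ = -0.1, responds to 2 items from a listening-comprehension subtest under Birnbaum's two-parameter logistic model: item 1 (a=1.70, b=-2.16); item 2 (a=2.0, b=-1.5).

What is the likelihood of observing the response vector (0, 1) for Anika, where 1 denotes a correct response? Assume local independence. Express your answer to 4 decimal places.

P(θ) = 1 / (1 + exp(−a(θ − b)))
P_1 = 1/(1+e^{-3.5020}) = 0.9707
P_2 = 1/(1+e^{-2.8000}) = 0.9427
L = (1−P_1) × P_2 = 0.0293 × 0.9427 = 0.02758

0.0276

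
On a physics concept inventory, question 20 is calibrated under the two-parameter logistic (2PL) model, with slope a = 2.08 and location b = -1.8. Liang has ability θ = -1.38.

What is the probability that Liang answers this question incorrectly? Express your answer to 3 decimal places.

0.295

P(θ) = 1 / (1 + exp(−a(θ − b)))
Exponent: 2.08 × (-1.38 − (-1.8)) = 0.8736
1/(1 + e^{-0.8736}) = 0.7055
P(incorrect) = 1 − 0.7055 = 0.2945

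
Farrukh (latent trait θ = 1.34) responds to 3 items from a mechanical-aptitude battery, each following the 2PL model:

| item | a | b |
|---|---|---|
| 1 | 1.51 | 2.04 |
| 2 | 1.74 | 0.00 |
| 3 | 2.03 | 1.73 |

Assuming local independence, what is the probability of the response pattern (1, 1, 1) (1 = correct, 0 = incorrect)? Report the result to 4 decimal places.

P(θ) = 1 / (1 + exp(−a(θ − b)))
P_1 = 1/(1+e^{1.0570}) = 0.2579
P_2 = 1/(1+e^{-2.3316}) = 0.9115
P_3 = 1/(1+e^{0.7917}) = 0.3118
L = P_1 × P_2 × P_3 = 0.2579 × 0.9115 × 0.3118 = 0.07329

0.0733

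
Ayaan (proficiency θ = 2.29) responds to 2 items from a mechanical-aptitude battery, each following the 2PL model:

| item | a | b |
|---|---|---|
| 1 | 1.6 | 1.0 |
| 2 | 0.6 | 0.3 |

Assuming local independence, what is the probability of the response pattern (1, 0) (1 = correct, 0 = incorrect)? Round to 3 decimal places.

P(θ) = 1 / (1 + exp(−a(θ − b)))
P_1 = 1/(1+e^{-2.0640}) = 0.8874
P_2 = 1/(1+e^{-1.1940}) = 0.7675
L = P_1 × (1−P_2) = 0.8874 × 0.2325 = 0.20635

0.206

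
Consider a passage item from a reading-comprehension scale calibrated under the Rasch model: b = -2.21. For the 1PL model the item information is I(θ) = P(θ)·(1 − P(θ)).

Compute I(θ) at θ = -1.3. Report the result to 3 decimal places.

0.205

P = 1/(1+e^{-0.9100}) = 0.7130
P(1−P) = 0.7130 × 0.2870 = 0.2046
I = P(1−P) = 0.20463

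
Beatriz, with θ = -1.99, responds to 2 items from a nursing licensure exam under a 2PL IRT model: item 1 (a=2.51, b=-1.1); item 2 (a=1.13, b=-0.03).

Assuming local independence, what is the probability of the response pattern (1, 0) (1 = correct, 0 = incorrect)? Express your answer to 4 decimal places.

P(θ) = 1 / (1 + exp(−a(θ − b)))
P_1 = 1/(1+e^{2.2339}) = 0.0967
P_2 = 1/(1+e^{2.2148}) = 0.0984
L = P_1 × (1−P_2) = 0.0967 × 0.9016 = 0.08722

0.0872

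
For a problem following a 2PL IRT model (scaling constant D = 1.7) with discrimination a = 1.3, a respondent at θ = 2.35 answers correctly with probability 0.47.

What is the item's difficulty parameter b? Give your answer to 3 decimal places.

2.404

P(θ) = 1 / (1 + exp(−D·a(θ − b)))
logit(0.47) = ln(0.47/0.53) = -0.1201
b = θ − logit/(1.7·a) = 2.35 − (-0.1201)/2.2100 = 2.4044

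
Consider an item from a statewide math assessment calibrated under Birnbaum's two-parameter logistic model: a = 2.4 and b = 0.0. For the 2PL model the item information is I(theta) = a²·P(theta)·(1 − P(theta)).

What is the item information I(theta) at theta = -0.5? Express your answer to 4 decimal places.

1.0247

P = 1/(1+e^{1.2000}) = 0.2315
P(1−P) = 0.2315 × 0.7685 = 0.1779
I = a² × P(1−P) = 2.4² × 0.1779 = 1.02467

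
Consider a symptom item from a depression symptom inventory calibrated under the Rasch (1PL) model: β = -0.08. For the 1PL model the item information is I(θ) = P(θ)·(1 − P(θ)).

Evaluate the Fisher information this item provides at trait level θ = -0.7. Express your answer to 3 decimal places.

0.227

P = 1/(1+e^{0.6200}) = 0.3498
P(1−P) = 0.3498 × 0.6502 = 0.2274
I = P(1−P) = 0.22743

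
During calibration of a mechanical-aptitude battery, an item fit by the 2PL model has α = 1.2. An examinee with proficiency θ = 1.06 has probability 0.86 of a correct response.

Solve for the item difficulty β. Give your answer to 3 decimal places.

-0.453

P(θ) = 1 / (1 + exp(−α(θ − β)))
logit(0.86) = ln(0.86/0.14) = 1.8153
β = θ − logit/(α) = 1.06 − 1.8153/1.2000 = -0.4527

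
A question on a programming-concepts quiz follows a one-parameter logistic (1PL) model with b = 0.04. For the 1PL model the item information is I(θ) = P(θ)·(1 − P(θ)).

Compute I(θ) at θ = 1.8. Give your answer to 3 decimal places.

P = 1/(1+e^{-1.7600}) = 0.8532
P(1−P) = 0.8532 × 0.1468 = 0.1252
I = P(1−P) = 0.12524

0.125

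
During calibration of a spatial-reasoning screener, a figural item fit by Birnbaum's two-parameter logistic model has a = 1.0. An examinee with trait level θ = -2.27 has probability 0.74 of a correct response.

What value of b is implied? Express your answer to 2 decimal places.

-3.32

P(θ) = 1 / (1 + exp(−a(θ − b)))
logit(0.74) = ln(0.74/0.26) = 1.0460
b = θ − logit/(a) = -2.27 − 1.0460/1.0000 = -3.3160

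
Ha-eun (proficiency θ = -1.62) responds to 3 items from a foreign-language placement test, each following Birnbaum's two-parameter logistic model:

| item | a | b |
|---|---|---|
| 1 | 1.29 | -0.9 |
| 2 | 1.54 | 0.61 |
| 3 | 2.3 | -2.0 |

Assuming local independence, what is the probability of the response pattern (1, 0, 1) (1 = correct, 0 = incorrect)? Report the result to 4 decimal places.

P(θ) = 1 / (1 + exp(−a(θ − b)))
P_1 = 1/(1+e^{0.9288}) = 0.2832
P_2 = 1/(1+e^{3.4342}) = 0.0312
P_3 = 1/(1+e^{-0.8740}) = 0.7056
L = P_1 × (1−P_2) × P_3 = 0.2832 × 0.9688 × 0.7056 = 0.19355

0.1936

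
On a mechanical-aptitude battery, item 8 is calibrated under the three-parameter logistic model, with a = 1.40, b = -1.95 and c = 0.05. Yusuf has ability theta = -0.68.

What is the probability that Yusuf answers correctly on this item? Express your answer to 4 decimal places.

0.8627

P(theta) = c + (1 − c) · 1 / (1 + exp(−a(theta − b)))
Exponent: 1.40 × (-0.68 − (-1.95)) = 1.7780
1/(1 + e^{-1.7780}) = 0.8554
P = 0.05 + 0.95 × 0.8554 = 0.8627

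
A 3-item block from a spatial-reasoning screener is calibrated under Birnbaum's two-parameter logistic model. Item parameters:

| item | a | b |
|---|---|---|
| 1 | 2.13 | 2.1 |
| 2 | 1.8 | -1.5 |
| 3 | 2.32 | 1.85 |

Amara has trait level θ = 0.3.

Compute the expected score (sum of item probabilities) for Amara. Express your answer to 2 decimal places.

P(θ) = 1 / (1 + exp(−a(θ − b)))
P_1 = 1/(1+e^{3.8340}) = 0.0212
P_2 = 1/(1+e^{-3.2400}) = 0.9623
P_3 = 1/(1+e^{3.5960}) = 0.0267
E[score] = 0.0212 + 0.9623 + 0.0267 = 1.0102

1.01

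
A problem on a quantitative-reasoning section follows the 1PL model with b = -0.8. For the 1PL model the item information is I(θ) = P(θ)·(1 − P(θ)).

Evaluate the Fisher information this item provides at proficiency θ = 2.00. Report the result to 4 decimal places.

P = 1/(1+e^{-2.8000}) = 0.9427
P(1−P) = 0.9427 × 0.0573 = 0.0540
I = P(1−P) = 0.05404

0.0540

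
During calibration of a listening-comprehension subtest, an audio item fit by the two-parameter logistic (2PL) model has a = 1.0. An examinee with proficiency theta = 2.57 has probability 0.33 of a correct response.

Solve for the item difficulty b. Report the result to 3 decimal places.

3.278

P(theta) = 1 / (1 + exp(−a(theta − b)))
logit(0.33) = ln(0.33/0.67) = -0.7082
b = theta − logit/(a) = 2.57 − (-0.7082)/1.0000 = 3.2782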